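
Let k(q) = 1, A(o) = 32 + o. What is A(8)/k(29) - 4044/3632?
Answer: 35309/908 ≈ 38.887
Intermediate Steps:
A(8)/k(29) - 4044/3632 = (32 + 8)/1 - 4044/3632 = 40*1 - 4044*1/3632 = 40 - 1011/908 = 35309/908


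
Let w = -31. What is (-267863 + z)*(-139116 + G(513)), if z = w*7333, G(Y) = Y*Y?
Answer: -61429308858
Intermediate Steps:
G(Y) = Y²
z = -227323 (z = -31*7333 = -227323)
(-267863 + z)*(-139116 + G(513)) = (-267863 - 227323)*(-139116 + 513²) = -495186*(-139116 + 263169) = -495186*124053 = -61429308858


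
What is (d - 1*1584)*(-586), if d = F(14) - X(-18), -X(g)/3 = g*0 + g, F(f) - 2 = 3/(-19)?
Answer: 18216982/19 ≈ 9.5879e+5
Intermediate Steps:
F(f) = 35/19 (F(f) = 2 + 3/(-19) = 2 + 3*(-1/19) = 2 - 3/19 = 35/19)
X(g) = -3*g (X(g) = -3*(g*0 + g) = -3*(0 + g) = -3*g)
d = -991/19 (d = 35/19 - (-3)*(-18) = 35/19 - 1*54 = 35/19 - 54 = -991/19 ≈ -52.158)
(d - 1*1584)*(-586) = (-991/19 - 1*1584)*(-586) = (-991/19 - 1584)*(-586) = -31087/19*(-586) = 18216982/19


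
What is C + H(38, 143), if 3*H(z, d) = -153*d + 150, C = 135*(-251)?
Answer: -41128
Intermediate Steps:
C = -33885
H(z, d) = 50 - 51*d (H(z, d) = (-153*d + 150)/3 = (150 - 153*d)/3 = 50 - 51*d)
C + H(38, 143) = -33885 + (50 - 51*143) = -33885 + (50 - 7293) = -33885 - 7243 = -41128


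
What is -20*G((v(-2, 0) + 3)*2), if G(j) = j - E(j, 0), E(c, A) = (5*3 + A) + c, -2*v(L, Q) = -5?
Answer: 300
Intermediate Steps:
v(L, Q) = 5/2 (v(L, Q) = -1/2*(-5) = 5/2)
E(c, A) = 15 + A + c (E(c, A) = (15 + A) + c = 15 + A + c)
G(j) = -15 (G(j) = j - (15 + 0 + j) = j - (15 + j) = j + (-15 - j) = -15)
-20*G((v(-2, 0) + 3)*2) = -20*(-15) = 300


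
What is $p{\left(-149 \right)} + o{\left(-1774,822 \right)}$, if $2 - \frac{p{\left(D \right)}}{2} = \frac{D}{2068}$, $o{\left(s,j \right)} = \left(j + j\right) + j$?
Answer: $\frac{2554129}{1034} \approx 2470.1$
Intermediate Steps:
$o{\left(s,j \right)} = 3 j$ ($o{\left(s,j \right)} = 2 j + j = 3 j$)
$p{\left(D \right)} = 4 - \frac{D}{1034}$ ($p{\left(D \right)} = 4 - 2 \frac{D}{2068} = 4 - \frac{D}{1034}$)
$p{\left(-149 \right)} + o{\left(-1774,822 \right)} = \left(4 - - \frac{149}{1034}\right) + 3 \cdot 822 = \left(4 + \frac{149}{1034}\right) + 2466 = \frac{4285}{1034} + 2466 = \frac{2554129}{1034}$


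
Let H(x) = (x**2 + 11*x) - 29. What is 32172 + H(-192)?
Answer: 66895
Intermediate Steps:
H(x) = -29 + x**2 + 11*x
32172 + H(-192) = 32172 + (-29 + (-192)**2 + 11*(-192)) = 32172 + (-29 + 36864 - 2112) = 32172 + 34723 = 66895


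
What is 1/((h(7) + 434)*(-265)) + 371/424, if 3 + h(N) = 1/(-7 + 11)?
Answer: 3199843/3657000 ≈ 0.87499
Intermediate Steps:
h(N) = -11/4 (h(N) = -3 + 1/(-7 + 11) = -3 + 1/4 = -11/4)
1/((h(7) + 434)*(-265)) + 371/424 = 1/((-11/4 + 434)*(-265)) + 371/424 = -1/265/(1725/4) + 371*(1/424) = (4/1725)*(-1/265) + 7/8 = -4/457125 + 7/8 = 3199843/3657000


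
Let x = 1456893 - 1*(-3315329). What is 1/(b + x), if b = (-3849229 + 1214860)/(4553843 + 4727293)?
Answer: 3093712/14763879589941 ≈ 2.0955e-7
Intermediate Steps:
b = -878123/3093712 (b = -2634369/9281136 = -2634369*1/9281136 = -878123/3093712 ≈ -0.28384)
x = 4772222 (x = 1456893 + 3315329 = 4772222)
1/(b + x) = 1/(-878123/3093712 + 4772222) = 1/(14763879589941/3093712) = 3093712/14763879589941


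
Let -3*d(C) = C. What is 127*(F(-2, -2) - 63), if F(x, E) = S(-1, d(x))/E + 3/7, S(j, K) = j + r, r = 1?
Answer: -55626/7 ≈ -7946.6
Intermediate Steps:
d(C) = -C/3
S(j, K) = 1 + j (S(j, K) = j + 1 = 1 + j)
F(x, E) = 3/7 (F(x, E) = (1 - 1)/E + 3/7 = 0/E + 3*(⅐) = 0 + 3/7 = 3/7)
127*(F(-2, -2) - 63) = 127*(3/7 - 63) = 127*(-438/7) = -55626/7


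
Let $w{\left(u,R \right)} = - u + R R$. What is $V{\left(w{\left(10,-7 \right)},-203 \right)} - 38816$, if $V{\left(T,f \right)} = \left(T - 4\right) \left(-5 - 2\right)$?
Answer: $-39061$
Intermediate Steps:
$w{\left(u,R \right)} = R^{2} - u$ ($w{\left(u,R \right)} = - u + R^{2} = R^{2} - u$)
$V{\left(T,f \right)} = 28 - 7 T$ ($V{\left(T,f \right)} = \left(T - 4\right) \left(-7\right) = \left(-4 + T\right) \left(-7\right) = 28 - 7 T$)
$V{\left(w{\left(10,-7 \right)},-203 \right)} - 38816 = \left(28 - 7 \left(\left(-7\right)^{2} - 10\right)\right) - 38816 = \left(28 - 7 \left(49 - 10\right)\right) - 38816 = \left(28 - 273\right) - 38816 = -245 - 38816 = -39061$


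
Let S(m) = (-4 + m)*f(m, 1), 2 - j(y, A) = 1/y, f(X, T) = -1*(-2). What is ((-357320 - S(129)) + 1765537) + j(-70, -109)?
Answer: 98557831/70 ≈ 1.4080e+6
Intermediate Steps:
f(X, T) = 2
j(y, A) = 2 - 1/y
S(m) = -8 + 2*m (S(m) = (-4 + m)*2 = -8 + 2*m)
((-357320 - S(129)) + 1765537) + j(-70, -109) = ((-357320 - (-8 + 2*129)) + 1765537) + (2 - 1/(-70)) = ((-357320 - (-8 + 258)) + 1765537) + (2 - 1*(-1/70)) = ((-357320 - 1*250) + 1765537) + (2 + 1/70) = ((-357320 - 250) + 1765537) + 141/70 = (-357570 + 1765537) + 141/70 = 1407967 + 141/70 = 98557831/70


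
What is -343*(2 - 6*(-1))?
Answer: -2744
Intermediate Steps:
-343*(2 - 6*(-1)) = -343*(2 - 1*(-6)) = -343*(2 + 6) = -343*8 = -2744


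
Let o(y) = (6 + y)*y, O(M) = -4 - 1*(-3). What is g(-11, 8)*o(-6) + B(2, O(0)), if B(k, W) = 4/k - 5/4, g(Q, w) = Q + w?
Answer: 3/4 ≈ 0.75000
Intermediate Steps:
O(M) = -1 (O(M) = -4 + 3 = -1)
o(y) = y*(6 + y)
B(k, W) = -5/4 + 4/k (B(k, W) = 4/k - 5*1/4 = 4/k - 5/4 = -5/4 + 4/k)
g(-11, 8)*o(-6) + B(2, O(0)) = (-11 + 8)*(-6*(6 - 6)) + (-5/4 + 4/2) = -(-18)*0 + (-5/4 + 4*(1/2)) = -3*0 + (-5/4 + 2) = 0 + 3/4 = 3/4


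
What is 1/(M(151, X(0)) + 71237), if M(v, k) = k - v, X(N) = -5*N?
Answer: 1/71086 ≈ 1.4067e-5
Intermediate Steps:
1/(M(151, X(0)) + 71237) = 1/((-5*0 - 1*151) + 71237) = 1/((0 - 151) + 71237) = 1/(-151 + 71237) = 1/71086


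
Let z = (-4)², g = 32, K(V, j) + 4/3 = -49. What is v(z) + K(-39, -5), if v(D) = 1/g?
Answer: -4829/96 ≈ -50.302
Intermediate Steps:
K(V, j) = -151/3 (K(V, j) = -4/3 - 49 = -151/3)
z = 16
v(D) = 1/32
v(z) + K(-39, -5) = 1/32 - 151/3 = -4829/96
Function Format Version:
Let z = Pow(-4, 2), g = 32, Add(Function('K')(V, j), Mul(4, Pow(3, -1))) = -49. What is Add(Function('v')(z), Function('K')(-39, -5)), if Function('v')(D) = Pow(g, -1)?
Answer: Rational(-4829, 96) ≈ -50.302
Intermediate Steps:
Function('K')(V, j) = Rational(-151, 3) (Function('K')(V, j) = Add(Rational(-4, 3), -49) = Rational(-151, 3))
z = 16
Function('v')(D) = Rational(1, 32) (Function('v')(D) = Pow(32, -1) = Rational(1, 32))
Add(Function('v')(z), Function('K')(-39, -5)) = Add(Rational(1, 32), Rational(-151, 3)) = Rational(-4829, 96)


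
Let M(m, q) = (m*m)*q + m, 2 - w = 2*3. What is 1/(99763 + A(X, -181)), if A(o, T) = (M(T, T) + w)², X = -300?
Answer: 1/35164022465239 ≈ 2.8438e-14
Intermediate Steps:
w = -4 (w = 2 - 2*3 = 2 - 1*6 = 2 - 6 = -4)
M(m, q) = m + q*m² (M(m, q) = m²*q + m = q*m² + m = m + q*m²)
A(o, T) = (-4 + T*(1 + T²))² (A(o, T) = (T*(1 + T*T) - 4)² = (T*(1 + T²) - 4)² = (-4 + T*(1 + T²))²)
1/(99763 + A(X, -181)) = 1/(99763 + (-4 - 181 + (-181)³)²) = 1/(99763 + (-4 - 181 - 5929741)²) = 1/(99763 + (-5929926)²) = 1/(99763 + 35164022365476) = 1/35164022465239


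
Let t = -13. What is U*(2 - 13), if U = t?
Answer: 143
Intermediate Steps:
U = -13
U*(2 - 13) = -13*(2 - 13) = -13*(-11) = 143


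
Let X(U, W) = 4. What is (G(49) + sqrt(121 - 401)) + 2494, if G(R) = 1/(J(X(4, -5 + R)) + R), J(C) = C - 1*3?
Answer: 124701/50 + 2*I*sqrt(70) ≈ 2494.0 + 16.733*I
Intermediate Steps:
J(C) = -3 + C (J(C) = C - 3 = -3 + C)
G(R) = 1/(1 + R) (G(R) = 1/((-3 + 4) + R) = 1/(1 + R))
(G(49) + sqrt(121 - 401)) + 2494 = (1/(1 + 49) + sqrt(121 - 401)) + 2494 = (1/50 + sqrt(-280)) + 2494 = (1/50 + 2*I*sqrt(70)) + 2494 = 124701/50 + 2*I*sqrt(70)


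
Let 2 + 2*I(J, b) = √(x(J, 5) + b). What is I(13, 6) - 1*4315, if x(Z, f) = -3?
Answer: -4316 + √3/2 ≈ -4315.1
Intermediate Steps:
I(J, b) = -1 + √(-3 + b)/2
I(13, 6) - 1*4315 = (-1 + √(-3 + 6)/2) - 1*4315 = (-1 + √3/2) - 4315 = -4316 + √3/2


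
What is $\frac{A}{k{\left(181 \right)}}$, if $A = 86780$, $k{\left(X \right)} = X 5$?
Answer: $\frac{17356}{181} \approx 95.89$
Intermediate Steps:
$k{\left(X \right)} = 5 X$
$\frac{A}{k{\left(181 \right)}} = \frac{86780}{5 \cdot 181} = \frac{86780}{905} = 86780 \cdot \frac{1}{905} = \frac{17356}{181}$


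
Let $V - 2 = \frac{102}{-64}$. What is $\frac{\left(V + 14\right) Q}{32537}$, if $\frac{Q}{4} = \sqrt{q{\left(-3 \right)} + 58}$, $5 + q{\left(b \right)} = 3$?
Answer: $\frac{461 \sqrt{14}}{130148} \approx 0.013253$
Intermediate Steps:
$q{\left(b \right)} = -2$ ($q{\left(b \right)} = -5 + 3 = -2$)
$V = \frac{13}{32}$ ($V = 2 + \frac{102}{-64} = 2 + 102 \left(- \frac{1}{64}\right) = 2 - \frac{51}{32} = \frac{13}{32} \approx 0.40625$)
$Q = 8 \sqrt{14}$ ($Q = 4 \sqrt{-2 + 58} = 4 \sqrt{56} = 4 \cdot 2 \sqrt{14} = 8 \sqrt{14} \approx 29.933$)
$\frac{\left(V + 14\right) Q}{32537} = \frac{\left(\frac{13}{32} + 14\right) 8 \sqrt{14}}{32537} = \frac{461 \cdot 8 \sqrt{14}}{32} \cdot \frac{1}{32537} = \frac{461 \sqrt{14}}{4} \cdot \frac{1}{32537} = \frac{461 \sqrt{14}}{130148}$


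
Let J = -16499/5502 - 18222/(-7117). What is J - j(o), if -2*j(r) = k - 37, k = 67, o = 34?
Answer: 81457153/5593962 ≈ 14.562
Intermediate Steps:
J = -2452277/5593962 (J = -16499*1/5502 - 18222*(-1/7117) = -2357/786 + 18222/7117 = -2452277/5593962 ≈ -0.43838)
j(r) = -15 (j(r) = -(67 - 37)/2 = -½*30 = -15)
J - j(o) = -2452277/5593962 - 1*(-15) = -2452277/5593962 + 15 = 81457153/5593962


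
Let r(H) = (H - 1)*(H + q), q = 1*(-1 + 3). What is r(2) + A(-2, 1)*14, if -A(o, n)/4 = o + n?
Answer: 60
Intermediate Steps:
q = 2 (q = 1*2 = 2)
A(o, n) = -4*n - 4*o (A(o, n) = -4*(o + n) = -4*(n + o) = -4*n - 4*o)
r(H) = (-1 + H)*(2 + H) (r(H) = (H - 1)*(H + 2) = (-1 + H)*(2 + H))
r(2) + A(-2, 1)*14 = (-2 + 2 + 2²) + (-4*1 - 4*(-2))*14 = (-2 + 2 + 4) + (-4 + 8)*14 = 4 + 4*14 = 4 + 56 = 60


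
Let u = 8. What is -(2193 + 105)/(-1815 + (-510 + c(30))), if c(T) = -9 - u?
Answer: 1149/1171 ≈ 0.98121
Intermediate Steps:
c(T) = -17 (c(T) = -9 - 1*8 = -9 - 8 = -17)
-(2193 + 105)/(-1815 + (-510 + c(30))) = -(2193 + 105)/(-1815 + (-510 - 17)) = -2298/(-1815 - 527) = -2298/(-2342) = -2298*(-1)/2342 = -1*(-1149/1171) = 1149/1171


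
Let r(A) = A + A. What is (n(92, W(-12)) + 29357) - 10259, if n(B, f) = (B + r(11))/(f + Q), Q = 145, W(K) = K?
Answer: 133692/7 ≈ 19099.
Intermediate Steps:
r(A) = 2*A
n(B, f) = (22 + B)/(145 + f) (n(B, f) = (B + 2*11)/(f + 145) = (B + 22)/(145 + f) = (22 + B)/(145 + f))
(n(92, W(-12)) + 29357) - 10259 = ((22 + 92)/(145 - 12) + 29357) - 10259 = (114/133 + 29357) - 10259 = ((1/133)*114 + 29357) - 10259 = (6/7 + 29357) - 10259 = 205505/7 - 10259 = 133692/7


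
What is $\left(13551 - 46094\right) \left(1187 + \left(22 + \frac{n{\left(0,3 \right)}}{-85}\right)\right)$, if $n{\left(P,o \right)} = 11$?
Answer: $- \frac{3343923422}{85} \approx -3.934 \cdot 10^{7}$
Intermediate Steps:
$\left(13551 - 46094\right) \left(1187 + \left(22 + \frac{n{\left(0,3 \right)}}{-85}\right)\right) = \left(13551 - 46094\right) \left(1187 + \left(22 + \frac{11}{-85}\right)\right) = - 32543 \left(1187 + \left(22 + 11 \left(- \frac{1}{85}\right)\right)\right) = - 32543 \left(1187 + \left(22 - \frac{11}{85}\right)\right) = - 32543 \left(1187 + \frac{1859}{85}\right) = \left(-32543\right) \frac{102754}{85} = - \frac{3343923422}{85}$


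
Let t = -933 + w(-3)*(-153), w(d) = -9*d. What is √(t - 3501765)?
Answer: I*√3506829 ≈ 1872.7*I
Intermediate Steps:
t = -5064 (t = -933 - 9*(-3)*(-153) = -933 + 27*(-153) = -933 - 4131 = -5064)
√(t - 3501765) = √(-5064 - 3501765) = √(-3506829) = I*√3506829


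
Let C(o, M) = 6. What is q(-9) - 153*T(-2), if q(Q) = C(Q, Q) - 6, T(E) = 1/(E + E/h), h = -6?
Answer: 459/5 ≈ 91.800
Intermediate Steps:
T(E) = 6/(5*E) (T(E) = 1/(E + E/(-6)) = 1/(E + E*(-1/6)) = 1/(E - E/6) = 1/(5*E/6) = 6/(5*E))
q(Q) = 0 (q(Q) = 6 - 6 = 0)
q(-9) - 153*T(-2) = 0 - 918/(5*(-2)) = 0 - 918*(-1)/(5*2) = 0 - 153*(-3/5) = 0 + 459/5 = 459/5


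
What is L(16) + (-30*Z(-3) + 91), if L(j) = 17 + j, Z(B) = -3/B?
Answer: 94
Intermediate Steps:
L(16) + (-30*Z(-3) + 91) = (17 + 16) + (-(-90)/(-3) + 91) = 33 + (-(-90)*(-1)/3 + 91) = 33 + (-30*1 + 91) = 33 + (-30 + 91) = 33 + 61 = 94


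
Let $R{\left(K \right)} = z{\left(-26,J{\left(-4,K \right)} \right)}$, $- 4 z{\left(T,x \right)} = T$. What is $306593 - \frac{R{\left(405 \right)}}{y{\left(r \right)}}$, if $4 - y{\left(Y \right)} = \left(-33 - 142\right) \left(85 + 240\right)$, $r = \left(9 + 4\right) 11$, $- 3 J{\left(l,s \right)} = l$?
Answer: $\frac{34877406481}{113758} \approx 3.0659 \cdot 10^{5}$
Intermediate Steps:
$J{\left(l,s \right)} = - \frac{l}{3}$
$z{\left(T,x \right)} = - \frac{T}{4}$
$r = 143$ ($r = 13 \cdot 11 = 143$)
$y{\left(Y \right)} = 56879$ ($y{\left(Y \right)} = 4 - \left(-33 - 142\right) \left(85 + 240\right) = 4 - \left(-175\right) 325 = 4 - -56875 = 4 + 56875 = 56879$)
$R{\left(K \right)} = \frac{13}{2}$ ($R{\left(K \right)} = \left(- \frac{1}{4}\right) \left(-26\right) = \frac{13}{2}$)
$306593 - \frac{R{\left(405 \right)}}{y{\left(r \right)}} = 306593 - \frac{13}{2 \cdot 56879} = 306593 - \frac{13}{2} \cdot \frac{1}{56879} = 306593 - \frac{13}{113758} = \frac{34877406481}{113758}$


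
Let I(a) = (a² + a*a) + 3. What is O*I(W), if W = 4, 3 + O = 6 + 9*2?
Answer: 735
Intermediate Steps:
O = 21 (O = -3 + (6 + 9*2) = -3 + (6 + 18) = -3 + 24 = 21)
I(a) = 3 + 2*a² (I(a) = (a² + a²) + 3 = 2*a² + 3 = 3 + 2*a²)
O*I(W) = 21*(3 + 2*4²) = 21*(3 + 2*16) = 21*(3 + 32) = 21*35 = 735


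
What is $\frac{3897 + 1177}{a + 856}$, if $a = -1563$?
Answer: $- \frac{5074}{707} \approx -7.1768$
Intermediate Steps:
$\frac{3897 + 1177}{a + 856} = \frac{3897 + 1177}{-1563 + 856} = \frac{5074}{-707} = 5074 \left(- \frac{1}{707}\right) = - \frac{5074}{707}$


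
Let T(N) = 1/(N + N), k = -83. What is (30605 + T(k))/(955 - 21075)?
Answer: -5080429/3339920 ≈ -1.5211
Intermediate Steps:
T(N) = 1/(2*N)
(30605 + T(k))/(955 - 21075) = (30605 + (½)/(-83))/(955 - 21075) = (30605 + (½)*(-1/83))/(-20120) = (30605 - 1/166)*(-1/20120) = (5080429/166)*(-1/20120) = -5080429/3339920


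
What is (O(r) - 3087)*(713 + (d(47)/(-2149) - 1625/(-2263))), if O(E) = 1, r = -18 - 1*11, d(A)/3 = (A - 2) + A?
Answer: -10709407112648/4863187 ≈ -2.2021e+6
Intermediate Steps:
d(A) = -6 + 6*A (d(A) = 3*((A - 2) + A) = 3*((-2 + A) + A) = 3*(-2 + 2*A) = -6 + 6*A)
r = -29 (r = -18 - 11 = -29)
(O(r) - 3087)*(713 + (d(47)/(-2149) - 1625/(-2263))) = (1 - 3087)*(713 + ((-6 + 6*47)/(-2149) - 1625/(-2263))) = -3086*(713 + ((-6 + 282)*(-1/2149) - 1625*(-1/2263))) = -3086*(713 + (276*(-1/2149) + 1625/2263)) = -3086*(713 + (-276/2149 + 1625/2263)) = -3086*(713 + 2867537/4863187) = -3086*3470319868/4863187 = -10709407112648/4863187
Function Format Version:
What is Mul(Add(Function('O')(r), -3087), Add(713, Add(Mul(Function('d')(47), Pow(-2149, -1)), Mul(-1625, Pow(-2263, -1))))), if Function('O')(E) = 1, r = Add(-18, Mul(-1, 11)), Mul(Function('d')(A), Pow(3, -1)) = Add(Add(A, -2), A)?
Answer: Rational(-10709407112648, 4863187) ≈ -2.2021e+6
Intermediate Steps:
Function('d')(A) = Add(-6, Mul(6, A)) (Function('d')(A) = Mul(3, Add(Add(A, -2), A)) = Mul(3, Add(Add(-2, A), A)) = Mul(3, Add(-2, Mul(2, A))) = Add(-6, Mul(6, A)))
r = -29 (r = Add(-18, -11) = -29)
Mul(Add(Function('O')(r), -3087), Add(713, Add(Mul(Function('d')(47), Pow(-2149, -1)), Mul(-1625, Pow(-2263, -1))))) = Mul(Add(1, -3087), Add(713, Add(Mul(Add(-6, Mul(6, 47)), Pow(-2149, -1)), Mul(-1625, Pow(-2263, -1))))) = Mul(-3086, Add(713, Add(Mul(Add(-6, 282), Rational(-1, 2149)), Mul(-1625, Rational(-1, 2263))))) = Mul(-3086, Add(713, Add(Mul(276, Rational(-1, 2149)), Rational(1625, 2263)))) = Mul(-3086, Add(713, Add(Rational(-276, 2149), Rational(1625, 2263)))) = Mul(-3086, Add(713, Rational(2867537, 4863187))) = Mul(-3086, Rational(3470319868, 4863187)) = Rational(-10709407112648, 4863187)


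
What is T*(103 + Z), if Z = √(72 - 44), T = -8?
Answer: -824 - 16*√7 ≈ -866.33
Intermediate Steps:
Z = 2*√7 (Z = √28 = 2*√7 ≈ 5.2915)
T*(103 + Z) = -8*(103 + 2*√7) = -824 - 16*√7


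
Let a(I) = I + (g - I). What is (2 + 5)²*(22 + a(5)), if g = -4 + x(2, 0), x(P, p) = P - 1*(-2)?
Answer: 1078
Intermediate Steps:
x(P, p) = 2 + P (x(P, p) = P + 2 = 2 + P)
g = 0 (g = -4 + (2 + 2) = -4 + 4 = 0)
a(I) = 0 (a(I) = I + (0 - I) = I - I = 0)
(2 + 5)²*(22 + a(5)) = (2 + 5)²*(22 + 0) = 7²*22 = 49*22 = 1078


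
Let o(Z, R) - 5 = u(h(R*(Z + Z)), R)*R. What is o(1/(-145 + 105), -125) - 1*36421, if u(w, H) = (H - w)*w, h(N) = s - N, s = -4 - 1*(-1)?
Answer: -2724031/16 ≈ -1.7025e+5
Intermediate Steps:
s = -3 (s = -4 + 1 = -3)
h(N) = -3 - N
u(w, H) = w*(H - w)
o(Z, R) = 5 + R*(-3 - 2*R*Z)*(3 + R + 2*R*Z) (o(Z, R) = 5 + ((-3 - R*(Z + Z))*(R - (-3 - R*(Z + Z))))*R = 5 + ((-3 - R*2*Z)*(R - (-3 - R*2*Z)))*R = 5 + ((-3 - 2*R*Z)*(R - (-3 - 2*R*Z)))*R = 5 + ((-3 - 2*R*Z)*(R + (3 + 2*R*Z)))*R = 5 + ((-3 - 2*R*Z)*(3 + R + 2*R*Z))*R = 5 + R*(-3 - 2*R*Z)*(3 + R + 2*R*Z))
o(1/(-145 + 105), -125) - 1*36421 = (5 - 1*(-125)*(3 + 2*(-125)/(-145 + 105))*(3 - 125 + 2*(-125)/(-145 + 105))) - 1*36421 = (5 - 1*(-125)*(3 + 2*(-125)/(-40))*(3 - 125 + 2*(-125)/(-40))) - 36421 = (5 - 1*(-125)*(3 + 2*(-125)*(-1/40))*(3 - 125 + 2*(-125)*(-1/40))) - 36421 = (5 - 1*(-125)*(3 + 25/4)*(3 - 125 + 25/4)) - 36421 = (5 - 1*(-125)*37/4*(-463/4)) - 36421 = (5 - 2141375/16) - 36421 = -2141295/16 - 36421 = -2724031/16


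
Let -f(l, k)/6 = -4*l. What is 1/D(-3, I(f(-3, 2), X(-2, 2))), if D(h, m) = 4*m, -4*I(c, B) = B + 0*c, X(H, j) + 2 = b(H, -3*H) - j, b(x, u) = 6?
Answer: -½ ≈ -0.50000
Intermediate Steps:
X(H, j) = 4 - j (X(H, j) = -2 + (6 - j) = 4 - j)
f(l, k) = 24*l (f(l, k) = -(-24)*l = 24*l)
I(c, B) = -B/4 (I(c, B) = -(B + 0*c)/4 = -(B + 0)/4 = -B/4)
1/D(-3, I(f(-3, 2), X(-2, 2))) = 1/(4*(-(4 - 1*2)/4)) = 1/(4*(-(4 - 2)/4)) = 1/(4*(-¼*2)) = 1/(4*(-½)) = 1/(-2) = -½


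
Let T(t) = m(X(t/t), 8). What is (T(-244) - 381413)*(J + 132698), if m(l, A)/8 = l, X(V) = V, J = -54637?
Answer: -29772855705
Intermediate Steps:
m(l, A) = 8*l
T(t) = 8 (T(t) = 8*(t/t) = 8*1 = 8)
(T(-244) - 381413)*(J + 132698) = (8 - 381413)*(-54637 + 132698) = -381405*78061 = -29772855705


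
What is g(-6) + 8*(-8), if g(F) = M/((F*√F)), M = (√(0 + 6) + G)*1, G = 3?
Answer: -64 + I/6 + I*√6/12 ≈ -64.0 + 0.37079*I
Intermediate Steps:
M = 3 + √6 (M = (√(0 + 6) + 3)*1 = (√6 + 3)*1 = (3 + √6)*1 = 3 + √6 ≈ 5.4495)
g(F) = (3 + √6)/F^(3/2) (g(F) = (3 + √6)/((F*√F)) = (3 + √6)/(F^(3/2)) = (3 + √6)/F^(3/2))
g(-6) + 8*(-8) = (3 + √6)/(-6)^(3/2) + 8*(-8) = (I*√6/36)*(3 + √6) - 64 = I*√6*(3 + √6)/36 - 64 = -64 + I*√6*(3 + √6)/36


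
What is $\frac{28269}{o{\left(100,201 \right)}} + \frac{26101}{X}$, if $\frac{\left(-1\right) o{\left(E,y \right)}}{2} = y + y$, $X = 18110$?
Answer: $- \frac{81827731}{2426740} \approx -33.719$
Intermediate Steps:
$o{\left(E,y \right)} = - 4 y$ ($o{\left(E,y \right)} = - 2 \left(y + y\right) = - 2 \cdot 2 y = - 4 y$)
$\frac{28269}{o{\left(100,201 \right)}} + \frac{26101}{X} = \frac{28269}{\left(-4\right) 201} + \frac{26101}{18110} = \frac{28269}{-804} + 26101 \cdot \frac{1}{18110} = 28269 \left(- \frac{1}{804}\right) + \frac{26101}{18110} = - \frac{9423}{268} + \frac{26101}{18110} = - \frac{81827731}{2426740}$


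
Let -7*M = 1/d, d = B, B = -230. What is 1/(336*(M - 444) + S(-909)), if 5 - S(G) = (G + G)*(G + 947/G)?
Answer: -115/207418001 ≈ -5.5444e-7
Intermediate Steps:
d = -230
S(G) = 5 - 2*G*(G + 947/G) (S(G) = 5 - (G + G)*(G + 947/G) = 5 - 2*G*(G + 947/G))
M = 1/1610 (M = -⅐/(-230) = -⅐*(-1/230) = 1/1610 ≈ 0.00062112)
1/(336*(M - 444) + S(-909)) = 1/(336*(1/1610 - 444) + (-1889 - 2*(-909)²)) = 1/(336*(-714839/1610) + (-1889 - 2*826281)) = 1/(-17156136/115 + (-1889 - 1652562)) = 1/(-17156136/115 - 1654451) = 1/(-207418001/115) = -115/207418001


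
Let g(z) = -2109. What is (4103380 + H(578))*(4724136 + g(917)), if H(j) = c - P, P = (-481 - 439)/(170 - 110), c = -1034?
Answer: 19371460979756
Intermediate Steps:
P = -46/3 (P = -920/60 = -920*1/60 = -46/3 ≈ -15.333)
H(j) = -3056/3 (H(j) = -1034 - 1*(-46/3) = -1034 + 46/3 = -3056/3)
(4103380 + H(578))*(4724136 + g(917)) = (4103380 - 3056/3)*(4724136 - 2109) = (12307084/3)*4722027 = 19371460979756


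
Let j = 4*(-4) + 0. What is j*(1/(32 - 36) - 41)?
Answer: 660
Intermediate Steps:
j = -16 (j = -16 + 0 = -16)
j*(1/(32 - 36) - 41) = -16*(1/(32 - 36) - 41) = -16*(1/(-4) - 41) = -16*(-¼ - 41) = -16*(-165/4) = 660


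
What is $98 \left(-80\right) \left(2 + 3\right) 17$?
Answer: $-666400$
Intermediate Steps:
$98 \left(-80\right) \left(2 + 3\right) 17 = - 7840 \cdot 5 \cdot 17 = \left(-7840\right) 85 = -666400$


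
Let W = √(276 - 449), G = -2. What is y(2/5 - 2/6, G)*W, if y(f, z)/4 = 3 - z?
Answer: 20*I*√173 ≈ 263.06*I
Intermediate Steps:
y(f, z) = 12 - 4*z (y(f, z) = 4*(3 - z) = 12 - 4*z)
W = I*√173 (W = √(-173) = I*√173 ≈ 13.153*I)
y(2/5 - 2/6, G)*W = (12 - 4*(-2))*(I*√173) = (12 + 8)*(I*√173) = 20*(I*√173) = 20*I*√173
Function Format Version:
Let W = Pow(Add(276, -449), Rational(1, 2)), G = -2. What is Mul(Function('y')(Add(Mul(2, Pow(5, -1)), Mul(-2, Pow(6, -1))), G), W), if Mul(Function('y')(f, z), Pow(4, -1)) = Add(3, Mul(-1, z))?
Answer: Mul(20, I, Pow(173, Rational(1, 2))) ≈ Mul(263.06, I)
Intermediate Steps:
Function('y')(f, z) = Add(12, Mul(-4, z)) (Function('y')(f, z) = Mul(4, Add(3, Mul(-1, z))) = Add(12, Mul(-4, z)))
W = Mul(I, Pow(173, Rational(1, 2))) (W = Pow(-173, Rational(1, 2)) = Mul(I, Pow(173, Rational(1, 2))) ≈ Mul(13.153, I))
Mul(Function('y')(Add(Mul(2, Pow(5, -1)), Mul(-2, Pow(6, -1))), G), W) = Mul(Add(12, Mul(-4, -2)), Mul(I, Pow(173, Rational(1, 2)))) = Mul(Add(12, 8), Mul(I, Pow(173, Rational(1, 2)))) = Mul(20, Mul(I, Pow(173, Rational(1, 2)))) = Mul(20, I, Pow(173, Rational(1, 2)))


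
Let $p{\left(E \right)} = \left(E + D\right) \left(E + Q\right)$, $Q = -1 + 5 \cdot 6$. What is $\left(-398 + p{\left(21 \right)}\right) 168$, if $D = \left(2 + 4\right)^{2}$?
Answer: $411936$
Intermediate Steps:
$D = 36$ ($D = 6^{2} = 36$)
$Q = 29$ ($Q = -1 + 30 = 29$)
$p{\left(E \right)} = \left(29 + E\right) \left(36 + E\right)$ ($p{\left(E \right)} = \left(E + 36\right) \left(E + 29\right) = \left(36 + E\right) \left(29 + E\right) = \left(29 + E\right) \left(36 + E\right)$)
$\left(-398 + p{\left(21 \right)}\right) 168 = \left(-398 + \left(1044 + 21^{2} + 65 \cdot 21\right)\right) 168 = \left(-398 + \left(1044 + 441 + 1365\right)\right) 168 = \left(-398 + 2850\right) 168 = 2452 \cdot 168 = 411936$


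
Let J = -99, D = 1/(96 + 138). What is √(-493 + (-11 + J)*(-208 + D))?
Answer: 2*√8512478/39 ≈ 149.62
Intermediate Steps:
D = 1/234 ≈ 0.0042735
√(-493 + (-11 + J)*(-208 + D)) = √(-493 + (-11 - 99)*(-208 + 1/234)) = √(-493 - 110*(-48671/234)) = √(-493 + 2676905/117) = √(2619224/117) = 2*√8512478/39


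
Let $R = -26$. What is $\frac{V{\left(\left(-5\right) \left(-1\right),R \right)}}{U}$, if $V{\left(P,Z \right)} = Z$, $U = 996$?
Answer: $- \frac{13}{498} \approx -0.026104$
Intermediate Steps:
$\frac{V{\left(\left(-5\right) \left(-1\right),R \right)}}{U} = - \frac{26}{996} = \left(-26\right) \frac{1}{996} = - \frac{13}{498}$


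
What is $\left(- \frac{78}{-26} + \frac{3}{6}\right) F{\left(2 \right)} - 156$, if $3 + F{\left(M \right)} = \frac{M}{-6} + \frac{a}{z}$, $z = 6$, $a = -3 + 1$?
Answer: $- \frac{1013}{6} \approx -168.83$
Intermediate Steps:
$a = -2$
$F{\left(M \right)} = - \frac{10}{3} - \frac{M}{6}$ ($F{\left(M \right)} = -3 + \left(\frac{M}{-6} - \frac{2}{6}\right) = -3 + \left(M \left(- \frac{1}{6}\right) - \frac{1}{3}\right) = -3 - \left(\frac{1}{3} + \frac{M}{6}\right) = - \frac{10}{3} - \frac{M}{6}$)
$\left(- \frac{78}{-26} + \frac{3}{6}\right) F{\left(2 \right)} - 156 = \left(- \frac{78}{-26} + \frac{3}{6}\right) \left(- \frac{10}{3} - \frac{1}{3}\right) - 156 = \left(\left(-78\right) \left(- \frac{1}{26}\right) + 3 \cdot \frac{1}{6}\right) \left(- \frac{10}{3} - \frac{1}{3}\right) - 156 = \left(3 + \frac{1}{2}\right) \left(- \frac{11}{3}\right) - 156 = \frac{7}{2} \left(- \frac{11}{3}\right) - 156 = - \frac{77}{6} - 156 = - \frac{1013}{6}$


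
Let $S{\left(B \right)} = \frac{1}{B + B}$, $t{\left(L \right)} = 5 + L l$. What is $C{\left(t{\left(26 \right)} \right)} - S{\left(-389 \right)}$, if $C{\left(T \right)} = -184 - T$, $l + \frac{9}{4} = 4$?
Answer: $- \frac{91220}{389} \approx -234.5$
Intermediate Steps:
$l = \frac{7}{4}$ ($l = - \frac{9}{4} + 4 = \frac{7}{4} \approx 1.75$)
$t{\left(L \right)} = 5 + \frac{7 L}{4}$ ($t{\left(L \right)} = 5 + L \frac{7}{4} = 5 + \frac{7 L}{4}$)
$S{\left(B \right)} = \frac{1}{2 B}$
$C{\left(t{\left(26 \right)} \right)} - S{\left(-389 \right)} = \left(-184 - \left(5 + \frac{7}{4} \cdot 26\right)\right) - \frac{1}{2 \left(-389\right)} = \left(-184 - \left(5 + \frac{91}{2}\right)\right) - \frac{1}{2} \left(- \frac{1}{389}\right) = \left(-184 - \frac{101}{2}\right) - - \frac{1}{778} = \left(-184 - \frac{101}{2}\right) + \frac{1}{778} = - \frac{469}{2} + \frac{1}{778} = - \frac{91220}{389}$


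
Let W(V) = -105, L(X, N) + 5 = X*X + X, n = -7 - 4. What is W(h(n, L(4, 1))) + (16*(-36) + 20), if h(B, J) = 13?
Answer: -661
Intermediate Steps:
n = -11
L(X, N) = -5 + X + X² (L(X, N) = -5 + (X*X + X) = -5 + (X² + X) = -5 + (X + X²) = -5 + X + X²)
W(h(n, L(4, 1))) + (16*(-36) + 20) = -105 + (16*(-36) + 20) = -105 + (-576 + 20) = -105 - 556 = -661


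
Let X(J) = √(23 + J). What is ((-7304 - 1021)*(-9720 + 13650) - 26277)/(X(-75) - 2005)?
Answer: 65650771635/4020077 + 65487054*I*√13/4020077 ≈ 16331.0 + 58.734*I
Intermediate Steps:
((-7304 - 1021)*(-9720 + 13650) - 26277)/(X(-75) - 2005) = ((-7304 - 1021)*(-9720 + 13650) - 26277)/(√(23 - 75) - 2005) = (-8325*3930 - 26277)/(√(-52) - 2005) = (-32717250 - 26277)/(2*I*√13 - 2005) = -32743527/(-2005 + 2*I*√13)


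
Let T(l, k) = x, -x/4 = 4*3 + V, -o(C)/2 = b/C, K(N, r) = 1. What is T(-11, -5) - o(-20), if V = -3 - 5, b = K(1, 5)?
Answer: -161/10 ≈ -16.100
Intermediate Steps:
b = 1
V = -8
o(C) = -2/C
x = -16 (x = -4*(4*3 - 8) = -4*(12 - 8) = -4*4 = -16)
T(l, k) = -16
T(-11, -5) - o(-20) = -16 - (-2)/(-20) = -16 - (-2)*(-1)/20 = -16 - 1*⅒ = -16 - ⅒ = -161/10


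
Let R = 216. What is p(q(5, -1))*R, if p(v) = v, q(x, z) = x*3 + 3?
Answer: 3888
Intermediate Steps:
q(x, z) = 3 + 3*x (q(x, z) = 3*x + 3 = 3 + 3*x)
p(q(5, -1))*R = (3 + 3*5)*216 = (3 + 15)*216 = 18*216 = 3888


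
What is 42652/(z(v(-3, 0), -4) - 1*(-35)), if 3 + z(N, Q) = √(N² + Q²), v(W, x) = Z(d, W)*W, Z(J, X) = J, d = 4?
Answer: 42652/27 - 10663*√10/54 ≈ 955.27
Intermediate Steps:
v(W, x) = 4*W
z(N, Q) = -3 + √(N² + Q²)
42652/(z(v(-3, 0), -4) - 1*(-35)) = 42652/((-3 + √((4*(-3))² + (-4)²)) - 1*(-35)) = 42652/((-3 + √((-12)² + 16)) + 35) = 42652/((-3 + √(144 + 16)) + 35) = 42652/((-3 + √160) + 35) = 42652/((-3 + 4*√10) + 35) = 42652/(32 + 4*√10)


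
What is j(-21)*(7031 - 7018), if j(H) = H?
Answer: -273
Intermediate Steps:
j(-21)*(7031 - 7018) = -21*(7031 - 7018) = -21*13 = -273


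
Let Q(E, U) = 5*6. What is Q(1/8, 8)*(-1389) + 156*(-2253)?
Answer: -393138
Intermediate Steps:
Q(E, U) = 30
Q(1/8, 8)*(-1389) + 156*(-2253) = 30*(-1389) + 156*(-2253) = -41670 - 351468 = -393138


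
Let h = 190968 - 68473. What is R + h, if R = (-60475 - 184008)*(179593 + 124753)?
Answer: -74407300623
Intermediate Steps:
h = 122495
R = -74407423118 (R = -244483*304346 = -74407423118)
R + h = -74407423118 + 122495 = -74407300623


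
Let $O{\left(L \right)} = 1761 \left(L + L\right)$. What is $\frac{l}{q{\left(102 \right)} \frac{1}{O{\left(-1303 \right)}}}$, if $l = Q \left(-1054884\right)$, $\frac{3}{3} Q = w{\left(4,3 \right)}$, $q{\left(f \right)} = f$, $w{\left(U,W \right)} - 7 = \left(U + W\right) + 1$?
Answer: $711917321580$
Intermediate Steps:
$w{\left(U,W \right)} = 8 + U + W$ ($w{\left(U,W \right)} = 7 + \left(\left(U + W\right) + 1\right) = 7 + \left(1 + U + W\right) = 8 + U + W$)
$O{\left(L \right)} = 3522 L$ ($O{\left(L \right)} = 1761 \cdot 2 L = 3522 L$)
$Q = 15$ ($Q = 8 + 4 + 3 = 15$)
$l = -15823260$ ($l = 15 \left(-1054884\right) = -15823260$)
$\frac{l}{q{\left(102 \right)} \frac{1}{O{\left(-1303 \right)}}} = - \frac{15823260}{102 \frac{1}{3522 \left(-1303\right)}} = - \frac{15823260}{102 \frac{1}{-4589166}} = - \frac{15823260}{102 \left(- \frac{1}{4589166}\right)} = - \frac{15823260}{- \frac{17}{764861}} = \left(-15823260\right) \left(- \frac{764861}{17}\right) = 711917321580$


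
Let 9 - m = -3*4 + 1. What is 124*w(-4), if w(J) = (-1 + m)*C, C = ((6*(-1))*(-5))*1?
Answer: 70680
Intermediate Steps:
C = 30 (C = -6*(-5)*1 = 30*1 = 30)
m = 20 (m = 9 - (-3*4 + 1) = 9 - (-12 + 1) = 9 - 1*(-11) = 9 + 11 = 20)
w(J) = 570 (w(J) = (-1 + 20)*30 = 19*30 = 570)
124*w(-4) = 124*570 = 70680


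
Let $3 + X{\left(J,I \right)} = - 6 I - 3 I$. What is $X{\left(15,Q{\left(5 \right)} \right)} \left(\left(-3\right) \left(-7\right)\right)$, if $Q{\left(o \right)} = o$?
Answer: $-1008$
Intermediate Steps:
$X{\left(J,I \right)} = -3 - 9 I$
$X{\left(15,Q{\left(5 \right)} \right)} \left(\left(-3\right) \left(-7\right)\right) = \left(-3 - 45\right) \left(\left(-3\right) \left(-7\right)\right) = \left(-3 - 45\right) 21 = \left(-48\right) 21 = -1008$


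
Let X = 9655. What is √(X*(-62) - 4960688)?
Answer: I*√5559298 ≈ 2357.8*I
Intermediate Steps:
√(X*(-62) - 4960688) = √(9655*(-62) - 4960688) = √(-598610 - 4960688) = √(-5559298) = I*√5559298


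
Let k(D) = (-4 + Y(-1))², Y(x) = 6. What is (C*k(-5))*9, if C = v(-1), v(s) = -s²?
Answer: -36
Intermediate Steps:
C = -1 (C = -1*(-1)² = -1*1 = -1)
k(D) = 4 (k(D) = (-4 + 6)² = 2² = 4)
(C*k(-5))*9 = -1*4*9 = -4*9 = -36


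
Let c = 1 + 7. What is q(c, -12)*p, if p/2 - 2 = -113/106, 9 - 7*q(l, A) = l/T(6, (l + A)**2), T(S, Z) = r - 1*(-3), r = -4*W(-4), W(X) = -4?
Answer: 16137/7049 ≈ 2.2893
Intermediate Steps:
r = 16 (r = -4*(-4) = 16)
c = 8
T(S, Z) = 19 (T(S, Z) = 16 - 1*(-3) = 16 + 3 = 19)
q(l, A) = 9/7 - l/133 (q(l, A) = 9/7 - l/(7*19) = 9/7 - l/133)
p = 99/53 (p = 4 + 2*(-113/106) = 4 - 113/53 = 99/53 ≈ 1.8679)
q(c, -12)*p = (9/7 - 1/133*8)*(99/53) = (9/7 - 8/133)*(99/53) = (163/133)*(99/53) = 16137/7049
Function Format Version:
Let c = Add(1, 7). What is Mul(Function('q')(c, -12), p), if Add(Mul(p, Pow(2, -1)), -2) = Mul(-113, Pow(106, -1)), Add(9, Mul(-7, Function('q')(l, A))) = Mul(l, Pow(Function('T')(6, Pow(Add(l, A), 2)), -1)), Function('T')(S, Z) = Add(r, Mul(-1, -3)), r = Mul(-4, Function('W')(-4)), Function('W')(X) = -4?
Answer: Rational(16137, 7049) ≈ 2.2893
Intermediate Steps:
r = 16 (r = Mul(-4, -4) = 16)
c = 8
Function('T')(S, Z) = 19 (Function('T')(S, Z) = Add(16, Mul(-1, -3)) = Add(16, 3) = 19)
Function('q')(l, A) = Add(Rational(9, 7), Mul(Rational(-1, 133), l)) (Function('q')(l, A) = Add(Rational(9, 7), Mul(Rational(-1, 7), Mul(l, Pow(19, -1)))) = Add(Rational(9, 7), Mul(Rational(-1, 7), Mul(l, Rational(1, 19)))) = Add(Rational(9, 7), Mul(Rational(-1, 7), Mul(Rational(1, 19), l))) = Add(Rational(9, 7), Mul(Rational(-1, 133), l)))
p = Rational(99, 53) (p = Add(4, Mul(2, Mul(-113, Pow(106, -1)))) = Add(4, Mul(2, Mul(-113, Rational(1, 106)))) = Add(4, Mul(2, Rational(-113, 106))) = Add(4, Rational(-113, 53)) = Rational(99, 53) ≈ 1.8679)
Mul(Function('q')(c, -12), p) = Mul(Add(Rational(9, 7), Mul(Rational(-1, 133), 8)), Rational(99, 53)) = Mul(Add(Rational(9, 7), Rational(-8, 133)), Rational(99, 53)) = Mul(Rational(163, 133), Rational(99, 53)) = Rational(16137, 7049)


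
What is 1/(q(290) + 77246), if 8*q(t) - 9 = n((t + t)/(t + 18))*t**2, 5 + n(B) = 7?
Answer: 8/786177 ≈ 1.0176e-5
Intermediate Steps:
n(B) = 2 (n(B) = -5 + 7 = 2)
q(t) = 9/8 + t**2/4 (q(t) = 9/8 + (2*t**2)/8 = 9/8 + t**2/4)
1/(q(290) + 77246) = 1/((9/8 + (1/4)*290**2) + 77246) = 1/((9/8 + (1/4)*84100) + 77246) = 1/((9/8 + 21025) + 77246) = 1/(168209/8 + 77246) = 1/(786177/8) = 8/786177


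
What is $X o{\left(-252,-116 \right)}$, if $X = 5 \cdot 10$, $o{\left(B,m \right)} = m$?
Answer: $-5800$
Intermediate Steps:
$X = 50$
$X o{\left(-252,-116 \right)} = 50 \left(-116\right) = -5800$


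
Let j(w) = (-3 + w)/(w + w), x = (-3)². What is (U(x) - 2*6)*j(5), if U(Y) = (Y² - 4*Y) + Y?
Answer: 42/5 ≈ 8.4000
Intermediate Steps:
x = 9
U(Y) = Y² - 3*Y
j(w) = (-3 + w)/(2*w) (j(w) = (-3 + w)/((2*w)) = (-3 + w)*(1/(2*w)) = (-3 + w)/(2*w))
(U(x) - 2*6)*j(5) = (9*(-3 + 9) - 2*6)*((½)*(-3 + 5)/5) = (9*6 - 12)*((½)*(⅕)*2) = (54 - 12)*(⅕) = 42*(⅕) = 42/5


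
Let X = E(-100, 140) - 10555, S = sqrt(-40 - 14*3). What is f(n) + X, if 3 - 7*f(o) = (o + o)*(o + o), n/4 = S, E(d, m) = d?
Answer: -69334/7 ≈ -9904.9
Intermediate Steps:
S = I*sqrt(82) (S = sqrt(-40 - 42) = sqrt(-82) = I*sqrt(82) ≈ 9.0554*I)
n = 4*I*sqrt(82) (n = 4*(I*sqrt(82)) = 4*I*sqrt(82) ≈ 36.222*I)
f(o) = 3/7 - 4*o**2/7 (f(o) = 3/7 - (o + o)*(o + o)/7 = 3/7 - 2*o*2*o/7 = 3/7 - 4*o**2/7)
X = -10655 (X = -100 - 10555 = -10655)
f(n) + X = (3/7 - 4*(4*I*sqrt(82))**2/7) - 10655 = (3/7 - 4/7*(-1312)) - 10655 = (3/7 + 5248/7) - 10655 = 5251/7 - 10655 = -69334/7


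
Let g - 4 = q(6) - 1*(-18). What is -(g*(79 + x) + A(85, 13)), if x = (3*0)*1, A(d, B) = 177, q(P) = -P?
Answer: -1441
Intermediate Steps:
x = 0 (x = 0*1 = 0)
g = 16 (g = 4 + (-1*6 - 1*(-18)) = 4 + (-6 + 18) = 4 + 12 = 16)
-(g*(79 + x) + A(85, 13)) = -(16*(79 + 0) + 177) = -(16*79 + 177) = -(1264 + 177) = -1*1441 = -1441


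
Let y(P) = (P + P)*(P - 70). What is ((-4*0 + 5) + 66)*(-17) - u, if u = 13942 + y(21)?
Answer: -13091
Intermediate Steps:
y(P) = 2*P*(-70 + P) (y(P) = (2*P)*(-70 + P) = 2*P*(-70 + P))
u = 11884 (u = 13942 + 2*21*(-70 + 21) = 13942 + 2*21*(-49) = 13942 - 2058 = 11884)
((-4*0 + 5) + 66)*(-17) - u = ((-4*0 + 5) + 66)*(-17) - 1*11884 = ((0 + 5) + 66)*(-17) - 11884 = (5 + 66)*(-17) - 11884 = 71*(-17) - 11884 = -1207 - 11884 = -13091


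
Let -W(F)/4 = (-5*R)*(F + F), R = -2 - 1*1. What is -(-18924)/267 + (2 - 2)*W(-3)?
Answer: 6308/89 ≈ 70.876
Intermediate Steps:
R = -3 (R = -2 - 1 = -3)
W(F) = -120*F (W(F) = -4*(-5*(-3))*(F + F) = -60*2*F = -120*F)
-(-18924)/267 + (2 - 2)*W(-3) = -(-18924)/267 + (2 - 2)*(-120*(-3)) = -(-18924)/267 + 0*360 = -498*(-38/267) + 0 = 6308/89 + 0 = 6308/89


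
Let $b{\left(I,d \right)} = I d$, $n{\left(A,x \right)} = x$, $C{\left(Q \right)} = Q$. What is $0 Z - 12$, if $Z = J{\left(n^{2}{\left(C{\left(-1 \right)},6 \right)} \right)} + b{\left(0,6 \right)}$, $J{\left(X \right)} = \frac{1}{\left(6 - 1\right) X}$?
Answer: $-12$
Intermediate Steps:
$J{\left(X \right)} = \frac{1}{5 X}$
$Z = \frac{1}{180}$ ($Z = \frac{1}{5 \cdot 6^{2}} + 0 \cdot 6 = \frac{1}{5 \cdot 36} + 0 = \frac{1}{5} \cdot \frac{1}{36} + 0 = \frac{1}{180} + 0 = \frac{1}{180} \approx 0.0055556$)
$0 Z - 12 = 0 \cdot \frac{1}{180} - 12 = 0 - 12 = -12$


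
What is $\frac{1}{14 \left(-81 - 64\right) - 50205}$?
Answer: $- \frac{1}{52235} \approx -1.9144 \cdot 10^{-5}$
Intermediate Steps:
$\frac{1}{14 \left(-81 - 64\right) - 50205} = \frac{1}{14 \left(-145\right) - 50205} = \frac{1}{-2030 - 50205} = \frac{1}{-52235} = - \frac{1}{52235}$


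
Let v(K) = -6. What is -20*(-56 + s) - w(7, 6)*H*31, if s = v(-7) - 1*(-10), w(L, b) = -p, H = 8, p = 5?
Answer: 2280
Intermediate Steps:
w(L, b) = -5 (w(L, b) = -1*5 = -5)
s = 4 (s = -6 - 1*(-10) = -6 + 10 = 4)
-20*(-56 + s) - w(7, 6)*H*31 = -20*(-56 + 4) - (-5*8)*31 = -20*(-52) - (-40)*31 = 1040 - 1*(-1240) = 1040 + 1240 = 2280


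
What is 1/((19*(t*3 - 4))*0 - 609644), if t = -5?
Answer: -1/609644 ≈ -1.6403e-6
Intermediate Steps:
1/((19*(t*3 - 4))*0 - 609644) = 1/((19*(-5*3 - 4))*0 - 609644) = 1/((19*(-15 - 4))*0 - 609644) = 1/((19*(-19))*0 - 609644) = 1/(-361*0 - 609644) = 1/(0 - 609644) = 1/(-609644) = -1/609644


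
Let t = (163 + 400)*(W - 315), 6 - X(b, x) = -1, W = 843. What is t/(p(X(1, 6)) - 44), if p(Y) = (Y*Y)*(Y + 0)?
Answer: 297264/299 ≈ 994.19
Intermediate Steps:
X(b, x) = 7 (X(b, x) = 6 - 1*(-1) = 6 + 1 = 7)
p(Y) = Y³ (p(Y) = Y²*Y = Y³)
t = 297264 (t = (163 + 400)*(843 - 315) = 563*528 = 297264)
t/(p(X(1, 6)) - 44) = 297264/(7³ - 44) = 297264/(343 - 44) = 297264/299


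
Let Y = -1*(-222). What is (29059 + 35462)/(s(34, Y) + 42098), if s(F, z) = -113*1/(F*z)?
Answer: 487004508/317755591 ≈ 1.5326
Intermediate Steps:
Y = 222
s(F, z) = -113/(F*z)
(29059 + 35462)/(s(34, Y) + 42098) = (29059 + 35462)/(-113/(34*222) + 42098) = 64521/(-113*1/34*1/222 + 42098) = 64521/(-113/7548 + 42098) = 64521/(317755591/7548) = 64521*(7548/317755591) = 487004508/317755591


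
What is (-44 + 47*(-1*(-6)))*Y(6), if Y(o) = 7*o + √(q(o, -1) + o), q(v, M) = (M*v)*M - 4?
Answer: 9996 + 476*√2 ≈ 10669.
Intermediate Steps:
q(v, M) = -4 + v*M² (q(v, M) = v*M² - 4 = -4 + v*M²)
Y(o) = √(-4 + 2*o) + 7*o (Y(o) = 7*o + √((-4 + o*(-1)²) + o) = 7*o + √((-4 + o*1) + o) = 7*o + √((-4 + o) + o) = 7*o + √(-4 + 2*o) = √(-4 + 2*o) + 7*o)
(-44 + 47*(-1*(-6)))*Y(6) = (-44 + 47*(-1*(-6)))*(√(-4 + 2*6) + 7*6) = (-44 + 47*6)*(√(-4 + 12) + 42) = (-44 + 282)*(√8 + 42) = 238*(2*√2 + 42) = 238*(42 + 2*√2) = 9996 + 476*√2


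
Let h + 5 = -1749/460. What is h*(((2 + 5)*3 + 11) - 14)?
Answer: -36441/230 ≈ -158.44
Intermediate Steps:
h = -4049/460 (h = -5 - 1749/460 = -4049/460 ≈ -8.8022)
h*(((2 + 5)*3 + 11) - 14) = -4049*(((2 + 5)*3 + 11) - 14)/460 = -4049*((7*3 + 11) - 14)/460 = -4049*((21 + 11) - 14)/460 = -4049*(32 - 14)/460 = -4049/460*18 = -36441/230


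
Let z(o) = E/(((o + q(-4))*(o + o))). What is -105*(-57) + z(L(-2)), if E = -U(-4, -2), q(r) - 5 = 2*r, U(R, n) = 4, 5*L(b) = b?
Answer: 101720/17 ≈ 5983.5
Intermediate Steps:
L(b) = b/5
q(r) = 5 + 2*r
E = -4 (E = -1*4 = -4)
z(o) = -2/(o*(-3 + o)) (z(o) = -4*1/((o + o)*(o + (5 + 2*(-4)))) = -4*1/(2*o*(o + (5 - 8))) = -4*1/(2*o*(o - 3)) = -4*1/(2*o*(-3 + o)) = -2/(o*(-3 + o)))
-105*(-57) + z(L(-2)) = -105*(-57) - 2/(((1/5)*(-2))*(-3 + (1/5)*(-2))) = 5985 - 2/((-2/5)*(-3 - 2/5)) = 5985 - 2*(-5/2)/(-17/5) = 5985 - 2*(-5/2)*(-5/17) = 5985 - 25/17 = 101720/17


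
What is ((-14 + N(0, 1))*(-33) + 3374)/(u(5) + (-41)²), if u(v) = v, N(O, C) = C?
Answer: 3803/1686 ≈ 2.2556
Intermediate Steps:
((-14 + N(0, 1))*(-33) + 3374)/(u(5) + (-41)²) = ((-14 + 1)*(-33) + 3374)/(5 + (-41)²) = (-13*(-33) + 3374)/(5 + 1681) = (429 + 3374)/1686 = 3803*(1/1686) = 3803/1686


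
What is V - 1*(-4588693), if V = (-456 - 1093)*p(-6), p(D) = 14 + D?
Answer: 4576301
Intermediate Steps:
V = -12392 (V = (-456 - 1093)*(14 - 6) = -1549*8 = -12392)
V - 1*(-4588693) = -12392 - 1*(-4588693) = -12392 + 4588693 = 4576301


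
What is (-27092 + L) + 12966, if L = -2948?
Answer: -17074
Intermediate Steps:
(-27092 + L) + 12966 = (-27092 - 2948) + 12966 = -30040 + 12966 = -17074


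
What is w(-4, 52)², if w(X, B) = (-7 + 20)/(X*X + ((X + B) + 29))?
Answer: 169/8649 ≈ 0.019540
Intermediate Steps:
w(X, B) = 13/(29 + B + X + X²) (w(X, B) = 13/(X² + ((B + X) + 29)) = 13/(X² + (29 + B + X)) = 13/(29 + B + X + X²))
w(-4, 52)² = (13/(29 + 52 - 4 + (-4)²))² = (13/(29 + 52 - 4 + 16))² = (13/93)² = 169/8649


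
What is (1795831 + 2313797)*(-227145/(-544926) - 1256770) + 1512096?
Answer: -469077201176147934/90821 ≈ -5.1649e+12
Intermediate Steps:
(1795831 + 2313797)*(-227145/(-544926) - 1256770) + 1512096 = 4109628*(-227145*(-1/544926) - 1256770) + 1512096 = 4109628*(75715/181642 - 1256770) + 1512096 = 4109628*(-228282140625/181642) + 1512096 = -469077338506218750/90821 + 1512096 = -469077201176147934/90821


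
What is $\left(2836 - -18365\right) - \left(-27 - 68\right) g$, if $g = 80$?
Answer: $28801$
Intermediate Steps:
$\left(2836 - -18365\right) - \left(-27 - 68\right) g = \left(2836 - -18365\right) - \left(-27 - 68\right) 80 = \left(2836 + 18365\right) - \left(-95\right) 80 = 21201 - -7600 = 21201 + 7600 = 28801$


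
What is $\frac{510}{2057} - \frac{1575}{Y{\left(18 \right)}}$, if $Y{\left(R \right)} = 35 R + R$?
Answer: $- \frac{19015}{8712} \approx -2.1826$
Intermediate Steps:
$Y{\left(R \right)} = 36 R$
$\frac{510}{2057} - \frac{1575}{Y{\left(18 \right)}} = \frac{510}{2057} - \frac{1575}{36 \cdot 18} = 510 \cdot \frac{1}{2057} - \frac{1575}{648} = \frac{30}{121} - \frac{175}{72} = - \frac{19015}{8712}$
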